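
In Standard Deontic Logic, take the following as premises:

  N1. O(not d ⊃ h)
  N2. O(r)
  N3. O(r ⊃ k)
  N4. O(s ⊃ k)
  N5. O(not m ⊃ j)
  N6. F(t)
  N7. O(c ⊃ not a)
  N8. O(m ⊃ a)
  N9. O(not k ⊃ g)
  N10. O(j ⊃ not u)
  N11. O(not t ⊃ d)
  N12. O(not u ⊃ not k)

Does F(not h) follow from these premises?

Premise 1 is O(not d ⊃ h), but O(not d) is not derivable from the premises, so it does not yield O(h).
No other premise forces O(h). An ideal world satisfying every premise can still have not h true, so F(not h) is not derivable.

No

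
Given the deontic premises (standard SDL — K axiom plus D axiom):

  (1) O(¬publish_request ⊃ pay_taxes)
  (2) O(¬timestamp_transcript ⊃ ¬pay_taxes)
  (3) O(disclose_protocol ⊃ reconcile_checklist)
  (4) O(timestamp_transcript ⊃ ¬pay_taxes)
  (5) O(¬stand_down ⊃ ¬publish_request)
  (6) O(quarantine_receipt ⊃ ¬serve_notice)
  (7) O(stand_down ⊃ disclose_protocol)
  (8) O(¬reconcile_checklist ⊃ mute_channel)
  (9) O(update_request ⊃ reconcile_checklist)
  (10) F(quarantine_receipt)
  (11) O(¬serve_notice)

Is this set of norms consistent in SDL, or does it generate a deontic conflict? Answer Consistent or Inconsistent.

Premise 6 is O(quarantine_receipt ⊃ ¬serve_notice); even if O(¬serve_notice) held, inferring O(quarantine_receipt) would be affirming the consequent — invalid.
So O(quarantine_receipt) is not derivable, and the apparent clash with O(¬quarantine_receipt) does not arise.
A world satisfying every obligation exists (e.g. disclose_protocol=true, mute_channel=false, pay_taxes=false, publish_request=true, quarantine_receipt=false, reconcile_checklist=true, serve_notice=false, stand_down=true, timestamp_transcript=false, update_request=false); no atom is both obligatory and forbidden, so the set is consistent.

Consistent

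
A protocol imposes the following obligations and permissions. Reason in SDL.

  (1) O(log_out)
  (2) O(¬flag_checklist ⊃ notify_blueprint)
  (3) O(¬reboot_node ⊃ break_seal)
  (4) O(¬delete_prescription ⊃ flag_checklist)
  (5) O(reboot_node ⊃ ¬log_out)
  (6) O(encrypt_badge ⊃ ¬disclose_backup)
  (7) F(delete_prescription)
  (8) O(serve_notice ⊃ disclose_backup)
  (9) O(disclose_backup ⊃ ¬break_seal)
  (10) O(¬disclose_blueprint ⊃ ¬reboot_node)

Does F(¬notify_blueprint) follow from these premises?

Premise 2 is O(¬flag_checklist ⊃ notify_blueprint), but O(¬flag_checklist) is not derivable from the premises, so it does not yield O(notify_blueprint).
No other premise forces O(notify_blueprint). An ideal world satisfying every premise can still have ¬notify_blueprint true, so F(¬notify_blueprint) is not derivable.

No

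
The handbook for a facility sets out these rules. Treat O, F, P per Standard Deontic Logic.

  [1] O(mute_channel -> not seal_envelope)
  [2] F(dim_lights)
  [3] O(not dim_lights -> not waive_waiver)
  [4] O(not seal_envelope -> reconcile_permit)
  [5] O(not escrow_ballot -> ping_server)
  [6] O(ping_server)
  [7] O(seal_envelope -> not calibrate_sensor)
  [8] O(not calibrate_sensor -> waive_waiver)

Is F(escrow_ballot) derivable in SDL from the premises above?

No

Premise 5 is O(not escrow_ballot -> ping_server); even if O(ping_server) held, inferring O(not escrow_ballot) would be affirming the consequent — invalid.
No other premise forces O(not escrow_ballot). An ideal world satisfying every premise can still have escrow_ballot true, so F(escrow_ballot) is not derivable.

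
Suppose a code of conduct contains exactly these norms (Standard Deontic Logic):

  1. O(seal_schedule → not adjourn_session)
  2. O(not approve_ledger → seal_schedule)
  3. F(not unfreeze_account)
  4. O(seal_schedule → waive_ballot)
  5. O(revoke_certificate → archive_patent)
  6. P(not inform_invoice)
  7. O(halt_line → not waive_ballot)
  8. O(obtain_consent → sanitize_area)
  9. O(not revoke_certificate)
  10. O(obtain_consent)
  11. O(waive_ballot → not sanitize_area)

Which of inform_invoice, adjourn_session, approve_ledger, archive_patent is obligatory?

approve_ledger

Premise 10 states O(obtain_consent) outright.
From O(obtain_consent) and premise 8, O(obtain_consent → sanitize_area), we obtain O(sanitize_area).
Premise 11, O(waive_ballot → not sanitize_area), contraposes to O(sanitize_area → not waive_ballot); with O(sanitize_area) we get O(not waive_ballot).
The contrapositive of premise 4 (O(seal_schedule → waive_ballot)) is O(not waive_ballot → not seal_schedule), and O(not waive_ballot) is already established, so O(not seal_schedule).
Premise 2, O(not approve_ledger → seal_schedule), contraposes to O(not seal_schedule → approve_ledger); with O(not seal_schedule) we get O(approve_ledger).
So O(approve_ledger) holds — approve_ledger is obligatory. None of the other listed options is made obligatory by any chain of premises.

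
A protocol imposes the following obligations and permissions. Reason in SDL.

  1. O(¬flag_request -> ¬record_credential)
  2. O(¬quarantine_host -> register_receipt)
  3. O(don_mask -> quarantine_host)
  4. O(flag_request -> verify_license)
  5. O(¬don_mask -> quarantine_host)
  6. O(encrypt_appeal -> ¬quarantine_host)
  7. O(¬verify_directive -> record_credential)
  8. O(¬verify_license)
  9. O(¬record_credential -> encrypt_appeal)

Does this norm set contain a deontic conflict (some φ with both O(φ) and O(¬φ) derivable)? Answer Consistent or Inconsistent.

Inconsistent

Premises 5 and 3 are O(¬don_mask -> quarantine_host) and O(don_mask -> quarantine_host); every ideal world satisfies ¬don_mask or don_mask, so in either case quarantine_host holds — hence O(quarantine_host).
Premise 6, O(encrypt_appeal -> ¬quarantine_host), contraposes to O(quarantine_host -> ¬encrypt_appeal); with O(quarantine_host) we get O(¬encrypt_appeal).
Premise 9, O(¬record_credential -> encrypt_appeal), contraposes to O(¬encrypt_appeal -> record_credential); with O(¬encrypt_appeal) we get O(record_credential).
Premise 1, O(¬flag_request -> ¬record_credential), contraposes to O(record_credential -> flag_request); with O(record_credential) we get O(flag_request).
With premise 4, O(flag_request -> verify_license), the K-axiom yields O(verify_license).
Yet premise 8 states O(¬verify_license).
We now have both O(verify_license) and O(¬verify_license) — verify_license is simultaneously obligatory and forbidden, violating the D-axiom.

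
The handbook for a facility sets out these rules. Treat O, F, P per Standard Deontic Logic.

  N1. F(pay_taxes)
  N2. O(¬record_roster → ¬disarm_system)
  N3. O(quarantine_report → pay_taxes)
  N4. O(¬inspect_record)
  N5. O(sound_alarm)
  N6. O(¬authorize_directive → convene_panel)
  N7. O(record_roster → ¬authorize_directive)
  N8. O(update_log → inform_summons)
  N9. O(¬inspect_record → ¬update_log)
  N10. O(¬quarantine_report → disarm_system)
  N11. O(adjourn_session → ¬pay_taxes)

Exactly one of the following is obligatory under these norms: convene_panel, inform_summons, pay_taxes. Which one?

convene_panel

Premise 1, F(pay_taxes), is equivalent to O(¬pay_taxes).
The contrapositive of premise 3 (O(quarantine_report → pay_taxes)) is O(¬pay_taxes → ¬quarantine_report), and O(¬pay_taxes) is already established, so O(¬quarantine_report).
From O(¬quarantine_report) and premise 10, O(¬quarantine_report → disarm_system), we obtain O(disarm_system).
The contrapositive of premise 2 (O(¬record_roster → ¬disarm_system)) is O(disarm_system → record_roster), and O(disarm_system) is already established, so O(record_roster).
With premise 7, O(record_roster → ¬authorize_directive), the K-axiom yields O(¬authorize_directive).
From O(¬authorize_directive) and premise 6, O(¬authorize_directive → convene_panel), we obtain O(convene_panel).
So O(convene_panel) holds — convene_panel is obligatory. None of the other listed options is made obligatory by any chain of premises.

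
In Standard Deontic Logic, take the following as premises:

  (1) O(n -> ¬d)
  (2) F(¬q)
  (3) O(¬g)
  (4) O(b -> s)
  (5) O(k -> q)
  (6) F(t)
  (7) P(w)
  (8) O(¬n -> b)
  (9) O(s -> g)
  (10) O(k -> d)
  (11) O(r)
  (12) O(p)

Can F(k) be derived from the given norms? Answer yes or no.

From premise 3 we have O(¬g).
Premise 9 is O(s -> g); contrapositively O(¬g -> ¬s). Since O(¬g) holds, K gives O(¬s).
Premise 4, O(b -> s), contraposes to O(¬s -> ¬b); with O(¬s) we get O(¬b).
The contrapositive of premise 8 (O(¬n -> b)) is O(¬b -> n), and O(¬b) is already established, so O(n).
With premise 1, O(n -> ¬d), the K-axiom yields O(¬d).
The contrapositive of premise 10 (O(k -> d)) is O(¬d -> ¬k), and O(¬d) is already established, so O(¬k).
Premises 2, 5, 6, 7, 11, 12 do not contribute to this derivation.
So O(¬k) holds, i.e. F(k). The claim follows.

Yes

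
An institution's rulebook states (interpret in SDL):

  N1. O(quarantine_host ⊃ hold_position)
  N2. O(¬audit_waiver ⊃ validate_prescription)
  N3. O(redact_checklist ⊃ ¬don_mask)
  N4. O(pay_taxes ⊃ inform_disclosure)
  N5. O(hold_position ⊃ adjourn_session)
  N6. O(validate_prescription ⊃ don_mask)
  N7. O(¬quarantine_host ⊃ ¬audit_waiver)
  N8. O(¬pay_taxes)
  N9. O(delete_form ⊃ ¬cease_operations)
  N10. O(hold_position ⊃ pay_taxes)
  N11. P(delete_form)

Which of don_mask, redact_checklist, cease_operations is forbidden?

From premise 8 we have O(¬pay_taxes).
Premise 10, O(hold_position ⊃ pay_taxes), contraposes to O(¬pay_taxes ⊃ ¬hold_position); with O(¬pay_taxes) we get O(¬hold_position).
Premise 1, O(quarantine_host ⊃ hold_position), contraposes to O(¬hold_position ⊃ ¬quarantine_host); with O(¬hold_position) we get O(¬quarantine_host).
Applying K to premise 7 (O(¬quarantine_host ⊃ ¬audit_waiver)) and O(¬quarantine_host) yields O(¬audit_waiver).
Applying K to premise 2 (O(¬audit_waiver ⊃ validate_prescription)) and O(¬audit_waiver) yields O(validate_prescription).
Premise 6 is O(validate_prescription ⊃ don_mask); since O(validate_prescription), deontic closure gives O(don_mask).
Premise 3 is O(redact_checklist ⊃ ¬don_mask); contrapositively O(don_mask ⊃ ¬redact_checklist). Since O(don_mask) holds, K gives O(¬redact_checklist).
So O(¬redact_checklist) holds, i.e. redact_checklist is forbidden. None of the other listed options is forbidden under the premises.

redact_checklist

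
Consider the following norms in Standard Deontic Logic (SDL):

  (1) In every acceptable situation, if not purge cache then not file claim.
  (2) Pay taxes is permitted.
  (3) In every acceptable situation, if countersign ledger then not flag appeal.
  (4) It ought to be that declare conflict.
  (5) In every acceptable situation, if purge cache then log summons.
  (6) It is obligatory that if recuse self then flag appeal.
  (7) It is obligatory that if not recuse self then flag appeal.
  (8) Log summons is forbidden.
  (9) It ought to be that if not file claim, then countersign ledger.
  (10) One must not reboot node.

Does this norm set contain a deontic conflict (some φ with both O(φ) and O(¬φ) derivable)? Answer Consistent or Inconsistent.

Premises 6 and 7 cover both cases: O(recuse_self → flag_appeal) and O(¬recuse_self → flag_appeal). Since recuse_self ∨ ¬recuse_self is a tautology, O(flag_appeal) follows.
Premise 3 is O(countersign_ledger → ¬flag_appeal); contrapositively O(flag_appeal → ¬countersign_ledger). Since O(flag_appeal) holds, K gives O(¬countersign_ledger).
Premise 9, O(¬file_claim → countersign_ledger), contraposes to O(¬countersign_ledger → file_claim); with O(¬countersign_ledger) we get O(file_claim).
Premise 1, O(¬purge_cache → ¬file_claim), contraposes to O(file_claim → purge_cache); with O(file_claim) we get O(purge_cache).
From O(purge_cache) and premise 5, O(purge_cache → log_summons), we obtain O(log_summons).
However, F(log_summons) at premise 8 amounts to O(¬log_summons).
We now have both O(log_summons) and O(¬log_summons) — log_summons is simultaneously obligatory and forbidden, violating the D-axiom.

Inconsistent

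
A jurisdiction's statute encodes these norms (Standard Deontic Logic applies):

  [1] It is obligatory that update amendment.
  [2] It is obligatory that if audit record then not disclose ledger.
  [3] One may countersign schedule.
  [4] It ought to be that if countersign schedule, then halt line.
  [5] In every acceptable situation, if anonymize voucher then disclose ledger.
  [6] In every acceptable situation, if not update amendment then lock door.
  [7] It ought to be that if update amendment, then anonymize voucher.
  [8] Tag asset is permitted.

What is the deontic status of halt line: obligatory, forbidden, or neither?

Premise 4 is O(countersign_schedule → halt_line), but O(countersign_schedule) is not derivable from the premises (the permission P(countersign_schedule) asserts only ¬O(¬countersign_schedule), not O(countersign_schedule)), so it does not yield O(halt_line).
No premise or chain of K-axiom applications forces O(halt_line), and none forces O(¬halt_line). So halt_line is neither obligatory nor forbidden under these norms.

Neither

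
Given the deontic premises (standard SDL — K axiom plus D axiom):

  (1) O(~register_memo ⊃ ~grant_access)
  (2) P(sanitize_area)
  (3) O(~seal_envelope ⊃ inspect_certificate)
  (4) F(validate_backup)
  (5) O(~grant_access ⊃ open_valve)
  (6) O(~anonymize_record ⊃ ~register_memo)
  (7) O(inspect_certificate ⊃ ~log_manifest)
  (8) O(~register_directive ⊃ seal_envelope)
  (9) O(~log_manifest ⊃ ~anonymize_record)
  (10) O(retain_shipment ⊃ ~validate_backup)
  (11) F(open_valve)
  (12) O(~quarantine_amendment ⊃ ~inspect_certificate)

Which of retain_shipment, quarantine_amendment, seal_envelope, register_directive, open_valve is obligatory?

Premise 11, F(open_valve), is equivalent to O(~open_valve).
Premise 5, O(~grant_access ⊃ open_valve), contraposes to O(~open_valve ⊃ grant_access); with O(~open_valve) we get O(grant_access).
Premise 1, O(~register_memo ⊃ ~grant_access), contraposes to O(grant_access ⊃ register_memo); with O(grant_access) we get O(register_memo).
Premise 6, O(~anonymize_record ⊃ ~register_memo), contraposes to O(register_memo ⊃ anonymize_record); with O(register_memo) we get O(anonymize_record).
Premise 9 is O(~log_manifest ⊃ ~anonymize_record); contrapositively O(anonymize_record ⊃ log_manifest). Since O(anonymize_record) holds, K gives O(log_manifest).
Premise 7, O(inspect_certificate ⊃ ~log_manifest), contraposes to O(log_manifest ⊃ ~inspect_certificate); with O(log_manifest) we get O(~inspect_certificate).
Premise 3 is O(~seal_envelope ⊃ inspect_certificate); contrapositively O(~inspect_certificate ⊃ seal_envelope). Since O(~inspect_certificate) holds, K gives O(seal_envelope).
So O(seal_envelope) holds — seal_envelope is obligatory. None of the other listed options is made obligatory by any chain of premises.

seal_envelope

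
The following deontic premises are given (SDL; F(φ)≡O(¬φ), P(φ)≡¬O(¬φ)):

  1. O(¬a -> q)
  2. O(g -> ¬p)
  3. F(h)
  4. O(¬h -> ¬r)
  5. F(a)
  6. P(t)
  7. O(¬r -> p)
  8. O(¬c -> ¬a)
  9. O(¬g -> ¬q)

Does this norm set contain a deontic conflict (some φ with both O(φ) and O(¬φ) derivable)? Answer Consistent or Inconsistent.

F(a) at premise 5 means O(¬a).
With premise 1, O(¬a -> q), the K-axiom yields O(q).
The contrapositive of premise 9 (O(¬g -> ¬q)) is O(q -> g), and O(q) is already established, so O(g).
From O(g) and premise 2, O(g -> ¬p), we obtain O(¬p).
The contrapositive of premise 7 (O(¬r -> p)) is O(¬p -> r), and O(¬p) is already established, so O(r).
Premise 4, O(¬h -> ¬r), contraposes to O(r -> h); with O(r) we get O(h).
However, F(h) at premise 3 amounts to O(¬h).
We now have both O(h) and O(¬h) — h is simultaneously obligatory and forbidden, violating the D-axiom.

Inconsistent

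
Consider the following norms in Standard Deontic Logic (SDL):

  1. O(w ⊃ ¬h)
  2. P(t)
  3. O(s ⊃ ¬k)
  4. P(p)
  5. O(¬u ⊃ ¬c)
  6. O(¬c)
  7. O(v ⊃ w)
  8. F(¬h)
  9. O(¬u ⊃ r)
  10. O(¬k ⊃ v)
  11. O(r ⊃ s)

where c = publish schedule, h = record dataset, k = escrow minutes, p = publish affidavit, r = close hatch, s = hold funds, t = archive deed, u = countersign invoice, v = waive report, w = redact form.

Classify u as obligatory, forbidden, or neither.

Obligatory

F(¬h) at premise 8 means O(h).
The contrapositive of premise 1 (O(w ⊃ ¬h)) is O(h ⊃ ¬w), and O(h) is already established, so O(¬w).
The contrapositive of premise 7 (O(v ⊃ w)) is O(¬w ⊃ ¬v), and O(¬w) is already established, so O(¬v).
The contrapositive of premise 10 (O(¬k ⊃ v)) is O(¬v ⊃ k), and O(¬v) is already established, so O(k).
Premise 3 is O(s ⊃ ¬k); contrapositively O(k ⊃ ¬s). Since O(k) holds, K gives O(¬s).
Premise 11 is O(r ⊃ s); contrapositively O(¬s ⊃ ¬r). Since O(¬s) holds, K gives O(¬r).
The contrapositive of premise 9 (O(¬u ⊃ r)) is O(¬r ⊃ u), and O(¬r) is already established, so O(u).
Premises 2, 4, 5, 6 do not contribute to this derivation.
Hence u is obligatory.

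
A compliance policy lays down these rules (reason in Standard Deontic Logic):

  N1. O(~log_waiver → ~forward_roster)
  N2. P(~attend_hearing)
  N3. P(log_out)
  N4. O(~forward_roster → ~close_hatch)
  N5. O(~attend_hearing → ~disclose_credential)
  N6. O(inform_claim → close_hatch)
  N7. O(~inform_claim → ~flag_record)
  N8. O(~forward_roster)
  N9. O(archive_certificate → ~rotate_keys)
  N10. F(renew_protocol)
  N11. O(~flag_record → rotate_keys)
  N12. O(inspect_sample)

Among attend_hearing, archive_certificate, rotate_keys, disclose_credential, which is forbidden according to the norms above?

archive_certificate

Premise 8 gives O(~forward_roster).
Applying K to premise 4 (O(~forward_roster → ~close_hatch)) and O(~forward_roster) yields O(~close_hatch).
Premise 6 is O(inform_claim → close_hatch); contrapositively O(~close_hatch → ~inform_claim). Since O(~close_hatch) holds, K gives O(~inform_claim).
Premise 7 is O(~inform_claim → ~flag_record); since O(~inform_claim), deontic closure gives O(~flag_record).
Applying K to premise 11 (O(~flag_record → rotate_keys)) and O(~flag_record) yields O(rotate_keys).
The contrapositive of premise 9 (O(archive_certificate → ~rotate_keys)) is O(rotate_keys → ~archive_certificate), and O(rotate_keys) is already established, so O(~archive_certificate).
So O(~archive_certificate) holds, i.e. archive_certificate is forbidden. None of the other listed options is forbidden under the premises.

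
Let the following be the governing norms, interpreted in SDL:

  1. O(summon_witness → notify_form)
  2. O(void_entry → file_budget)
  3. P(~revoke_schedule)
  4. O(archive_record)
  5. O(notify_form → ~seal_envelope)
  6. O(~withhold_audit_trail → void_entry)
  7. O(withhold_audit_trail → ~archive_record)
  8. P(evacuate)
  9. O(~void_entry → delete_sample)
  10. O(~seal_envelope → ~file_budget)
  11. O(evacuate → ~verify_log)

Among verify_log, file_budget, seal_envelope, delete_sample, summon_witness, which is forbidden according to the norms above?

summon_witness

Premise 4 gives O(archive_record).
Premise 7, O(withhold_audit_trail → ~archive_record), contraposes to O(archive_record → ~withhold_audit_trail); with O(archive_record) we get O(~withhold_audit_trail).
Premise 6 is O(~withhold_audit_trail → void_entry); since O(~withhold_audit_trail), deontic closure gives O(void_entry).
From O(void_entry) and premise 2, O(void_entry → file_budget), we obtain O(file_budget).
Premise 10 is O(~seal_envelope → ~file_budget); contrapositively O(file_budget → seal_envelope). Since O(file_budget) holds, K gives O(seal_envelope).
Premise 5 is O(notify_form → ~seal_envelope); contrapositively O(seal_envelope → ~notify_form). Since O(seal_envelope) holds, K gives O(~notify_form).
The contrapositive of premise 1 (O(summon_witness → notify_form)) is O(~notify_form → ~summon_witness), and O(~notify_form) is already established, so O(~summon_witness).
So O(~summon_witness) holds, i.e. summon_witness is forbidden. None of the other listed options is forbidden under the premises.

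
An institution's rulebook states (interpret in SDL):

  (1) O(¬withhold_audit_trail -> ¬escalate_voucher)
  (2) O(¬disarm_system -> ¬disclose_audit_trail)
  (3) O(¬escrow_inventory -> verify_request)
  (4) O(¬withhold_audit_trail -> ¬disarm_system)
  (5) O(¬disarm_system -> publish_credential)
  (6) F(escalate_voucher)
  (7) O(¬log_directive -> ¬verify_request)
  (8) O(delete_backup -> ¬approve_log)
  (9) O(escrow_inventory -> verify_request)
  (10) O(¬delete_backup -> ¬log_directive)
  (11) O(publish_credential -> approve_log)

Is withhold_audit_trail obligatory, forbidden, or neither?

Obligatory

Premises 9 and 3 are O(escrow_inventory -> verify_request) and O(¬escrow_inventory -> verify_request); every ideal world satisfies escrow_inventory or ¬escrow_inventory, so in either case verify_request holds — hence O(verify_request).
Premise 7, O(¬log_directive -> ¬verify_request), contraposes to O(verify_request -> log_directive); with O(verify_request) we get O(log_directive).
The contrapositive of premise 10 (O(¬delete_backup -> ¬log_directive)) is O(log_directive -> delete_backup), and O(log_directive) is already established, so O(delete_backup).
From O(delete_backup) and premise 8, O(delete_backup -> ¬approve_log), we obtain O(¬approve_log).
Premise 11, O(publish_credential -> approve_log), contraposes to O(¬approve_log -> ¬publish_credential); with O(¬approve_log) we get O(¬publish_credential).
Premise 5, O(¬disarm_system -> publish_credential), contraposes to O(¬publish_credential -> disarm_system); with O(¬publish_credential) we get O(disarm_system).
The contrapositive of premise 4 (O(¬withhold_audit_trail -> ¬disarm_system)) is O(disarm_system -> withhold_audit_trail), and O(disarm_system) is already established, so O(withhold_audit_trail).
Premises 1, 2, 6 do not contribute to this derivation.
Hence withhold_audit_trail is obligatory.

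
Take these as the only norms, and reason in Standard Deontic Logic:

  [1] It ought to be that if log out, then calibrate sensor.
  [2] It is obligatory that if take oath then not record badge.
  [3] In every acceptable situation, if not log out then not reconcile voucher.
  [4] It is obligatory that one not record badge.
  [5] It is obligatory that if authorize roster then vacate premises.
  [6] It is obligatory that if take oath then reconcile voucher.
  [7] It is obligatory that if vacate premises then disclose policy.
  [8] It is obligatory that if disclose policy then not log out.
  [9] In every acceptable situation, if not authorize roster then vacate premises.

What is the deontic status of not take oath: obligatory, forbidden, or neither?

Obligatory

By case analysis on ¬authorize_roster: premise 9 gives O(¬authorize_roster → vacate_premises) and premise 5 gives O(authorize_roster → vacate_premises), so O(vacate_premises) either way.
Applying K to premise 7 (O(vacate_premises → disclose_policy)) and O(vacate_premises) yields O(disclose_policy).
Premise 8 is O(disclose_policy → ¬log_out); since O(disclose_policy), deontic closure gives O(¬log_out).
From O(¬log_out) and premise 3, O(¬log_out → ¬reconcile_voucher), we obtain O(¬reconcile_voucher).
The contrapositive of premise 6 (O(take_oath → reconcile_voucher)) is O(¬reconcile_voucher → ¬take_oath), and O(¬reconcile_voucher) is already established, so O(¬take_oath).
Premises 1, 2, 4 do not contribute to this derivation.
Hence ¬take_oath is obligatory.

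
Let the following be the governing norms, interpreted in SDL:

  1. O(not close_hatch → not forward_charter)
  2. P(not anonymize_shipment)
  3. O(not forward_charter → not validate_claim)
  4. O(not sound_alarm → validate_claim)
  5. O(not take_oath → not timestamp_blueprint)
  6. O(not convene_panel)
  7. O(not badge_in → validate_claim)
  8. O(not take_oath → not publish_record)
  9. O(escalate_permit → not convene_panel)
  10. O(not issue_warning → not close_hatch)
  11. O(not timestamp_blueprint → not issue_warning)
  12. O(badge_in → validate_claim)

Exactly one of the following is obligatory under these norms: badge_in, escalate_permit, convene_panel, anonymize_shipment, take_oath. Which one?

By case analysis on badge_in: premise 12 gives O(badge_in → validate_claim) and premise 7 gives O(not badge_in → validate_claim), so O(validate_claim) either way.
Premise 3 is O(not forward_charter → not validate_claim); contrapositively O(validate_claim → forward_charter). Since O(validate_claim) holds, K gives O(forward_charter).
Premise 1, O(not close_hatch → not forward_charter), contraposes to O(forward_charter → close_hatch); with O(forward_charter) we get O(close_hatch).
Premise 10, O(not issue_warning → not close_hatch), contraposes to O(close_hatch → issue_warning); with O(close_hatch) we get O(issue_warning).
The contrapositive of premise 11 (O(not timestamp_blueprint → not issue_warning)) is O(issue_warning → timestamp_blueprint), and O(issue_warning) is already established, so O(timestamp_blueprint).
The contrapositive of premise 5 (O(not take_oath → not timestamp_blueprint)) is O(timestamp_blueprint → take_oath), and O(timestamp_blueprint) is already established, so O(take_oath).
So O(take_oath) holds — take_oath is obligatory. None of the other listed options is made obligatory by any chain of premises.

take_oath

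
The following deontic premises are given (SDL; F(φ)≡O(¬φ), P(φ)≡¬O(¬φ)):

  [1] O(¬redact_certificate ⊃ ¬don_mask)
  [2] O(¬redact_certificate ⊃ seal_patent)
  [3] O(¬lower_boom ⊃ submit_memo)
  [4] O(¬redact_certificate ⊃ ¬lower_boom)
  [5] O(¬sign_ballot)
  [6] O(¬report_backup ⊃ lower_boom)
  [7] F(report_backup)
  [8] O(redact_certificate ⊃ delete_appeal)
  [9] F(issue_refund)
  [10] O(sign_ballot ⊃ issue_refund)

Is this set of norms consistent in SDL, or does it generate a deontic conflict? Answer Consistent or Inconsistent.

Premise 10 is O(sign_ballot ⊃ issue_refund), but O(sign_ballot) is not derivable from the premises, so it does not yield O(issue_refund).
So O(issue_refund) is not derivable, and the apparent clash with O(¬issue_refund) does not arise.
A world satisfying every obligation exists (e.g. delete_appeal=true, don_mask=false, issue_refund=false, lower_boom=true, redact_certificate=true, report_backup=false, seal_patent=false, sign_ballot=false, submit_memo=false); no atom is both obligatory and forbidden, so the set is consistent.

Consistent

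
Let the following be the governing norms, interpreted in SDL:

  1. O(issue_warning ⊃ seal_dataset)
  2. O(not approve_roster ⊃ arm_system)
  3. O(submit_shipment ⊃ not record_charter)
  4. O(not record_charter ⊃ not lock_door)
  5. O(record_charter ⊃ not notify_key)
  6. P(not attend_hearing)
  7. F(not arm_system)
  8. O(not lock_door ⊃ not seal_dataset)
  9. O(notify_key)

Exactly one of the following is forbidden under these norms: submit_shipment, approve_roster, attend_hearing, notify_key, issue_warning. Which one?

issue_warning

From premise 9 we have O(notify_key).
Premise 5 is O(record_charter ⊃ not notify_key); contrapositively O(notify_key ⊃ not record_charter). Since O(notify_key) holds, K gives O(not record_charter).
Premise 4 is O(not record_charter ⊃ not lock_door); since O(not record_charter), deontic closure gives O(not lock_door).
Applying K to premise 8 (O(not lock_door ⊃ not seal_dataset)) and O(not lock_door) yields O(not seal_dataset).
Premise 1 is O(issue_warning ⊃ seal_dataset); contrapositively O(not seal_dataset ⊃ not issue_warning). Since O(not seal_dataset) holds, K gives O(not issue_warning).
So O(not issue_warning) holds, i.e. issue_warning is forbidden. None of the other listed options is forbidden under the premises.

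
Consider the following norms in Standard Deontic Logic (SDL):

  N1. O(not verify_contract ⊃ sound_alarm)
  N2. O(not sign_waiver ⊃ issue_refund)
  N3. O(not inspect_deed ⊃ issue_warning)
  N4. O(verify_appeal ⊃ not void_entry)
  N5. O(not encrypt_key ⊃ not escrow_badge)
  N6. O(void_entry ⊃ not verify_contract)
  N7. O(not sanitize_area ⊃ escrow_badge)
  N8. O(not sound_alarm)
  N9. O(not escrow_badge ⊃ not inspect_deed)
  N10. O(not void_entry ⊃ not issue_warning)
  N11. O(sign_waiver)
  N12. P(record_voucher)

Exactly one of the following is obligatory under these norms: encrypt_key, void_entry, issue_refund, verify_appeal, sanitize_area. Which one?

encrypt_key

Premise 8 gives O(not sound_alarm).
Premise 1, O(not verify_contract ⊃ sound_alarm), contraposes to O(not sound_alarm ⊃ verify_contract); with O(not sound_alarm) we get O(verify_contract).
The contrapositive of premise 6 (O(void_entry ⊃ not verify_contract)) is O(verify_contract ⊃ not void_entry), and O(verify_contract) is already established, so O(not void_entry).
Premise 10 is O(not void_entry ⊃ not issue_warning); since O(not void_entry), deontic closure gives O(not issue_warning).
The contrapositive of premise 3 (O(not inspect_deed ⊃ issue_warning)) is O(not issue_warning ⊃ inspect_deed), and O(not issue_warning) is already established, so O(inspect_deed).
The contrapositive of premise 9 (O(not escrow_badge ⊃ not inspect_deed)) is O(inspect_deed ⊃ escrow_badge), and O(inspect_deed) is already established, so O(escrow_badge).
Premise 5 is O(not encrypt_key ⊃ not escrow_badge); contrapositively O(escrow_badge ⊃ encrypt_key). Since O(escrow_badge) holds, K gives O(encrypt_key).
So O(encrypt_key) holds — encrypt_key is obligatory. None of the other listed options is made obligatory by any chain of premises.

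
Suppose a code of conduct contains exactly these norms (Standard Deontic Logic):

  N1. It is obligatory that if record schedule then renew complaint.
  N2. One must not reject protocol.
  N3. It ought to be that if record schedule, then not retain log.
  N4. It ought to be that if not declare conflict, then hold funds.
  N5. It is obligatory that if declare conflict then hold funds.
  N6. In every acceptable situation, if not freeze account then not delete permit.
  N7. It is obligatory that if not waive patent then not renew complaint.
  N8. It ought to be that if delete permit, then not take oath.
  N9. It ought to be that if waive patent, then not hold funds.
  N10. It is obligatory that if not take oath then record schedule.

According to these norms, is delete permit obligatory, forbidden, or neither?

By case analysis on ¬declare_conflict: premise 4 gives O(¬declare_conflict → hold_funds) and premise 5 gives O(declare_conflict → hold_funds), so O(hold_funds) either way.
The contrapositive of premise 9 (O(waive_patent → ¬hold_funds)) is O(hold_funds → ¬waive_patent), and O(hold_funds) is already established, so O(¬waive_patent).
From O(¬waive_patent) and premise 7, O(¬waive_patent → ¬renew_complaint), we obtain O(¬renew_complaint).
Premise 1 is O(record_schedule → renew_complaint); contrapositively O(¬renew_complaint → ¬record_schedule). Since O(¬renew_complaint) holds, K gives O(¬record_schedule).
The contrapositive of premise 10 (O(¬take_oath → record_schedule)) is O(¬record_schedule → take_oath), and O(¬record_schedule) is already established, so O(take_oath).
Premise 8 is O(delete_permit → ¬take_oath); contrapositively O(take_oath → ¬delete_permit). Since O(take_oath) holds, K gives O(¬delete_permit).
Premises 2, 3, 6 do not contribute to this derivation.
Thus O(¬delete_permit), which is F(delete_permit): delete_permit is forbidden.

Forbidden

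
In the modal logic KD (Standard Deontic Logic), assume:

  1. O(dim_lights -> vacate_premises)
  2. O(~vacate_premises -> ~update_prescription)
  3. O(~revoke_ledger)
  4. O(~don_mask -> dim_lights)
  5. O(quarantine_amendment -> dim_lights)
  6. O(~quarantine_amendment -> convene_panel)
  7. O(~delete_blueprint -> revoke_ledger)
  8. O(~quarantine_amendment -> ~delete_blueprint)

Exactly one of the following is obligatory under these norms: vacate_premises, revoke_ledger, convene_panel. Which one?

From premise 3 we have O(~revoke_ledger).
Premise 7, O(~delete_blueprint -> revoke_ledger), contraposes to O(~revoke_ledger -> delete_blueprint); with O(~revoke_ledger) we get O(delete_blueprint).
Premise 8, O(~quarantine_amendment -> ~delete_blueprint), contraposes to O(delete_blueprint -> quarantine_amendment); with O(delete_blueprint) we get O(quarantine_amendment).
Premise 5 is O(quarantine_amendment -> dim_lights); since O(quarantine_amendment), deontic closure gives O(dim_lights).
Premise 1 is O(dim_lights -> vacate_premises); since O(dim_lights), deontic closure gives O(vacate_premises).
So O(vacate_premises) holds — vacate_premises is obligatory. None of the other listed options is made obligatory by any chain of premises.

vacate_premises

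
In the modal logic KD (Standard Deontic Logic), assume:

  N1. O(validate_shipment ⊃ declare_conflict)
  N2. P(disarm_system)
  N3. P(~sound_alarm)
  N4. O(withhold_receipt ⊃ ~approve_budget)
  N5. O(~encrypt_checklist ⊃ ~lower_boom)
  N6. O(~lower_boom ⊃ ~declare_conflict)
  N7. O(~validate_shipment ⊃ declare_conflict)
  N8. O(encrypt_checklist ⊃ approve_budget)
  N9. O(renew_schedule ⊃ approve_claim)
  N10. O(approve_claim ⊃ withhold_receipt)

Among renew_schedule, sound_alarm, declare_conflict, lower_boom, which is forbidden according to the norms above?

renew_schedule

Premises 1 and 7 cover both cases: O(validate_shipment ⊃ declare_conflict) and O(~validate_shipment ⊃ declare_conflict). Since validate_shipment ∨ ~validate_shipment is a tautology, O(declare_conflict) follows.
The contrapositive of premise 6 (O(~lower_boom ⊃ ~declare_conflict)) is O(declare_conflict ⊃ lower_boom), and O(declare_conflict) is already established, so O(lower_boom).
Premise 5 is O(~encrypt_checklist ⊃ ~lower_boom); contrapositively O(lower_boom ⊃ encrypt_checklist). Since O(lower_boom) holds, K gives O(encrypt_checklist).
Premise 8 is O(encrypt_checklist ⊃ approve_budget); since O(encrypt_checklist), deontic closure gives O(approve_budget).
The contrapositive of premise 4 (O(withhold_receipt ⊃ ~approve_budget)) is O(approve_budget ⊃ ~withhold_receipt), and O(approve_budget) is already established, so O(~withhold_receipt).
The contrapositive of premise 10 (O(approve_claim ⊃ withhold_receipt)) is O(~withhold_receipt ⊃ ~approve_claim), and O(~withhold_receipt) is already established, so O(~approve_claim).
Premise 9, O(renew_schedule ⊃ approve_claim), contraposes to O(~approve_claim ⊃ ~renew_schedule); with O(~approve_claim) we get O(~renew_schedule).
So O(~renew_schedule) holds, i.e. renew_schedule is forbidden. None of the other listed options is forbidden under the premises.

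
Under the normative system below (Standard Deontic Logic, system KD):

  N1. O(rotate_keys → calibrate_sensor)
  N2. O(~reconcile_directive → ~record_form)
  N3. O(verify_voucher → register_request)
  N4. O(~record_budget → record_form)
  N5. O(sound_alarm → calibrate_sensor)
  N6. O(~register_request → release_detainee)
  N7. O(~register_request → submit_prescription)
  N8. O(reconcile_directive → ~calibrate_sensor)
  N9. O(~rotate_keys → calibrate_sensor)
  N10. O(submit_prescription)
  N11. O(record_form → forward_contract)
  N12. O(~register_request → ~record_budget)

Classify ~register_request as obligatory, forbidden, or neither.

Premises 9 and 1 are O(~rotate_keys → calibrate_sensor) and O(rotate_keys → calibrate_sensor); every ideal world satisfies ~rotate_keys or rotate_keys, so in either case calibrate_sensor holds — hence O(calibrate_sensor).
Premise 8 is O(reconcile_directive → ~calibrate_sensor); contrapositively O(calibrate_sensor → ~reconcile_directive). Since O(calibrate_sensor) holds, K gives O(~reconcile_directive).
With premise 2, O(~reconcile_directive → ~record_form), the K-axiom yields O(~record_form).
Premise 4, O(~record_budget → record_form), contraposes to O(~record_form → record_budget); with O(~record_form) we get O(record_budget).
Premise 12, O(~register_request → ~record_budget), contraposes to O(record_budget → register_request); with O(record_budget) we get O(register_request).
Premises 3, 5, 6, 7, 10, 11 do not contribute to this derivation.
Thus O(register_request), which is F(~register_request): ~register_request is forbidden.

Forbidden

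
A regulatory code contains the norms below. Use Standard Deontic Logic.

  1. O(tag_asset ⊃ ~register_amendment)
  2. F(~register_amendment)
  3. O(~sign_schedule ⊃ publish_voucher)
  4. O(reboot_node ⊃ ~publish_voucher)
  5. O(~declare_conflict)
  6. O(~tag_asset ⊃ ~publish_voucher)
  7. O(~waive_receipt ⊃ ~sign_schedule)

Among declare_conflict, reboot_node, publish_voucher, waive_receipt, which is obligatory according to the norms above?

Premise 2, F(~register_amendment), is equivalent to O(register_amendment).
Premise 1, O(tag_asset ⊃ ~register_amendment), contraposes to O(register_amendment ⊃ ~tag_asset); with O(register_amendment) we get O(~tag_asset).
With premise 6, O(~tag_asset ⊃ ~publish_voucher), the K-axiom yields O(~publish_voucher).
The contrapositive of premise 3 (O(~sign_schedule ⊃ publish_voucher)) is O(~publish_voucher ⊃ sign_schedule), and O(~publish_voucher) is already established, so O(sign_schedule).
The contrapositive of premise 7 (O(~waive_receipt ⊃ ~sign_schedule)) is O(sign_schedule ⊃ waive_receipt), and O(sign_schedule) is already established, so O(waive_receipt).
So O(waive_receipt) holds — waive_receipt is obligatory. None of the other listed options is made obligatory by any chain of premises.

waive_receipt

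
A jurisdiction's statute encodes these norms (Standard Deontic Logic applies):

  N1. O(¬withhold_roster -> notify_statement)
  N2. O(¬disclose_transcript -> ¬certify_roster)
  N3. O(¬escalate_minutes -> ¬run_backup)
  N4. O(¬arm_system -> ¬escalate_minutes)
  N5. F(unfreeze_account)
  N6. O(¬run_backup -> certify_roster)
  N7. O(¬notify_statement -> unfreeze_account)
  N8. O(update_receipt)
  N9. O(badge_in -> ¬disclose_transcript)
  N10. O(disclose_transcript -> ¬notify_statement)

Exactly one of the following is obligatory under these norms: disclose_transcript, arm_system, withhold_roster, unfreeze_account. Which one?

arm_system

Premise 5, F(unfreeze_account), is equivalent to O(¬unfreeze_account).
The contrapositive of premise 7 (O(¬notify_statement -> unfreeze_account)) is O(¬unfreeze_account -> notify_statement), and O(¬unfreeze_account) is already established, so O(notify_statement).
Premise 10, O(disclose_transcript -> ¬notify_statement), contraposes to O(notify_statement -> ¬disclose_transcript); with O(notify_statement) we get O(¬disclose_transcript).
Applying K to premise 2 (O(¬disclose_transcript -> ¬certify_roster)) and O(¬disclose_transcript) yields O(¬certify_roster).
Premise 6, O(¬run_backup -> certify_roster), contraposes to O(¬certify_roster -> run_backup); with O(¬certify_roster) we get O(run_backup).
Premise 3 is O(¬escalate_minutes -> ¬run_backup); contrapositively O(run_backup -> escalate_minutes). Since O(run_backup) holds, K gives O(escalate_minutes).
Premise 4, O(¬arm_system -> ¬escalate_minutes), contraposes to O(escalate_minutes -> arm_system); with O(escalate_minutes) we get O(arm_system).
So O(arm_system) holds — arm_system is obligatory. None of the other listed options is made obligatory by any chain of premises.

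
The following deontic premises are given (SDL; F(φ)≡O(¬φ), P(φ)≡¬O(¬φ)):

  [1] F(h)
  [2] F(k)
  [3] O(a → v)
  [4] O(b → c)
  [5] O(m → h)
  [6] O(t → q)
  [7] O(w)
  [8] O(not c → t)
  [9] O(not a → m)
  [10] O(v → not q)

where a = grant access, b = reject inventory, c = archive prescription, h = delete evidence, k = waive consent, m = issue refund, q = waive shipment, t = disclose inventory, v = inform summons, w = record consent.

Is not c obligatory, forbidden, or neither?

Premise 1, F(h), is equivalent to O(not h).
The contrapositive of premise 5 (O(m → h)) is O(not h → not m), and O(not h) is already established, so O(not m).
Premise 9, O(not a → m), contraposes to O(not m → a); with O(not m) we get O(a).
Applying K to premise 3 (O(a → v)) and O(a) yields O(v).
With premise 10, O(v → not q), the K-axiom yields O(not q).
The contrapositive of premise 6 (O(t → q)) is O(not q → not t), and O(not q) is already established, so O(not t).
The contrapositive of premise 8 (O(not c → t)) is O(not t → c), and O(not t) is already established, so O(c).
Premises 2, 4, 7 do not contribute to this derivation.
Thus O(c), which is F(not c): not c is forbidden.

Forbidden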